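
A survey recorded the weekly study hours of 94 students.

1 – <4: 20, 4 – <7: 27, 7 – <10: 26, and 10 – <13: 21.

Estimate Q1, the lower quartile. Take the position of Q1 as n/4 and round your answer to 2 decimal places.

4.39

Cumulative frequencies: 20, 47, 73, 94
n = 94; position = n/4 = 23.5.
This falls in the class 4 – <7: L = 4, F = 20, f = 27, h = 3.
Lower quartile ≈ 4 + ((23.5 − 20) / 27) × 3 = 4.3889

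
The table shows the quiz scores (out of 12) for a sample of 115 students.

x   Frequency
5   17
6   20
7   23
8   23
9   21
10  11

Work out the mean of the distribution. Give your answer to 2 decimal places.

7.38

Values: 5, 6, 7, 8, 9, 10
Σfx = 17×5 + 20×6 + 23×7 + 23×8 + 21×9 + 11×10 = 849
n = Σf = 115
Mean = 849 / 115 = 7.3826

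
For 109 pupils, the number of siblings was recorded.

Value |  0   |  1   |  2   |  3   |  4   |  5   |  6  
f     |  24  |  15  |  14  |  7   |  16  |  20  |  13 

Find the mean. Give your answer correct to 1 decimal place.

2.8

Values: 0, 1, 2, 3, 4, 5, 6
Σfx = 24×0 + 15×1 + 14×2 + 7×3 + 16×4 + 20×5 + 13×6 = 306
n = Σf = 109
Mean = 306 / 109 = 2.8073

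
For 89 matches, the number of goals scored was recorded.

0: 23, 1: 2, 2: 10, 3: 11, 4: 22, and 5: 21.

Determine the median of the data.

Cumulative frequencies: 23, 25, 35, 46, 68, 89
n = 89, so the median is the value in position (n+1)/2 = 45.
Position 45 falls at value 3.

3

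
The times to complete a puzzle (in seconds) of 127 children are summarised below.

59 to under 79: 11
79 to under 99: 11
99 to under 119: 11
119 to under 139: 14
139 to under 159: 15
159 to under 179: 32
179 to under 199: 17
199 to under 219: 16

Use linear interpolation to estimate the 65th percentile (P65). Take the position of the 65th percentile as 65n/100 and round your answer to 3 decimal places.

171.844

Cumulative frequencies: 11, 22, 33, 47, 62, 94, 111, 127
n = 127; position = 65n/100 = 82.55.
This falls in the class 159 to under 179: L = 159, F = 62, f = 32, h = 20.
65th percentile ≈ 159 + ((82.55 − 62) / 32) × 20 = 171.8438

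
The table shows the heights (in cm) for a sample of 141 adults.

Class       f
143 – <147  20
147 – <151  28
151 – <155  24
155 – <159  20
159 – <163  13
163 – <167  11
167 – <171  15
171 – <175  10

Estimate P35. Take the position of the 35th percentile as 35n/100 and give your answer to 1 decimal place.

151.2

Cumulative frequencies: 20, 48, 72, 92, 105, 116, 131, 141
n = 141; position = 35n/100 = 49.35.
This falls in the class 151 – <155: L = 151, F = 48, f = 24, h = 4.
35th percentile ≈ 151 + ((49.35 − 48) / 24) × 4 = 151.2250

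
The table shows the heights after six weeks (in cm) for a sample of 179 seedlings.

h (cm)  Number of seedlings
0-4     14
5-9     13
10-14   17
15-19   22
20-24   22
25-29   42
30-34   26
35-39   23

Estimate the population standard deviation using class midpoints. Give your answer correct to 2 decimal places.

Midpoints: 2, 7, 12, 17, 22, 27, 32, 37
n = 179, Σfm = 3998, mean = 22.3352
Σfm² = 108876
Σf(m − x̄)² = Σfm² − (Σfm)²/n = 108876 − 3998²/179 = 19579.8883
Population variance = 19579.8883 / 179 = 109.3849
Standard deviation = √109.3849 = 10.4587

10.46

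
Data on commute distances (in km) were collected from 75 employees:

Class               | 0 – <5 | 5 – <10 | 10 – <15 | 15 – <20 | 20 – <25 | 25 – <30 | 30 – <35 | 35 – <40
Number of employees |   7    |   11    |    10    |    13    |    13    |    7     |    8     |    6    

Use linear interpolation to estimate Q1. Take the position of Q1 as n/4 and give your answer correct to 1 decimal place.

Cumulative frequencies: 7, 18, 28, 41, 54, 61, 69, 75
n = 75; position = n/4 = 18.75.
This falls in the class 10 – <15: L = 10, F = 18, f = 10, h = 5.
Lower quartile ≈ 10 + ((18.75 − 18) / 10) × 5 = 10.3750

10.4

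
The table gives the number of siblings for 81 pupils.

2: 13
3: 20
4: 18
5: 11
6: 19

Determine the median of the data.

Cumulative frequencies: 13, 33, 51, 62, 81
n = 81, so the median is the value in position (n+1)/2 = 41.
Position 41 falls at value 4.

4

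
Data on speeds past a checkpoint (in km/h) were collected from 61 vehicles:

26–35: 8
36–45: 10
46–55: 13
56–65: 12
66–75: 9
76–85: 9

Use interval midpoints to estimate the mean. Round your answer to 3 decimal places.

55.582

Midpoints: 30.5, 40.5, 50.5, 60.5, 70.5, 80.5
Σfm = 8×30.5 + 10×40.5 + 13×50.5 + 12×60.5 + 9×70.5 + 9×80.5 = 3390.5
n = Σf = 61
Mean = 3390.5 / 61 = 55.5820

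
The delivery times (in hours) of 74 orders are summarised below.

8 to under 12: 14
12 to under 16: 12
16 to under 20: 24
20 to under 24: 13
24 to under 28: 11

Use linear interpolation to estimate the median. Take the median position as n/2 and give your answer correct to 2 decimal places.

Cumulative frequencies: 14, 26, 50, 63, 74
n = 74; position = n/2 = 37.
This falls in the class 16 to under 20: L = 16, F = 26, f = 24, h = 4.
Median ≈ 16 + ((37 − 26) / 24) × 4 = 17.8333

17.83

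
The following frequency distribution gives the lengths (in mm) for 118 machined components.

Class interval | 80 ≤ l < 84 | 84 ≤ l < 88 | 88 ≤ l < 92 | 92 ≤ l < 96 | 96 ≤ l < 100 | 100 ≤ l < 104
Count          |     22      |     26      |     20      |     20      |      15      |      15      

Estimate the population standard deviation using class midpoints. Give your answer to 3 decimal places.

Midpoints: 82, 86, 90, 94, 98, 102
n = 118, Σfm = 10720, mean = 90.8475
Σfm² = 979064
Σf(m − x̄)² = Σfm² − (Σfm)²/n = 979064 − 10720²/118 = 5179.2542
Population variance = 5179.2542 / 118 = 43.8920
Standard deviation = √43.8920 = 6.6251

6.625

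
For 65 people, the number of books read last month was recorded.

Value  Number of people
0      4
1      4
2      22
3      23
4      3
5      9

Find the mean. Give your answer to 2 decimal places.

Values: 0, 1, 2, 3, 4, 5
Σfx = 4×0 + 4×1 + 22×2 + 23×3 + 3×4 + 9×5 = 174
n = Σf = 65
Mean = 174 / 65 = 2.6769

2.68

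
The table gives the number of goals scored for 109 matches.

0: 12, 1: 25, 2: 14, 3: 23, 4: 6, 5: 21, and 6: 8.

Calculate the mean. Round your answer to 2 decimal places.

Values: 0, 1, 2, 3, 4, 5, 6
Σfx = 12×0 + 25×1 + 14×2 + 23×3 + 6×4 + 21×5 + 8×6 = 299
n = Σf = 109
Mean = 299 / 109 = 2.7431

2.74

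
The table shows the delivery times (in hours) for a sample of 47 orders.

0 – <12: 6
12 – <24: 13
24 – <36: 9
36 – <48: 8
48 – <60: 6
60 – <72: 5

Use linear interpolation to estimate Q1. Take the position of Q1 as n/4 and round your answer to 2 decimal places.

Cumulative frequencies: 6, 19, 28, 36, 42, 47
n = 47; position = n/4 = 11.75.
This falls in the class 12 – <24: L = 12, F = 6, f = 13, h = 12.
Lower quartile ≈ 12 + ((11.75 − 6) / 13) × 12 = 17.3077

17.31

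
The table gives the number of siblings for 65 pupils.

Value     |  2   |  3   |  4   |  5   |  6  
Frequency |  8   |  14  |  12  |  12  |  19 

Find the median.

4

Cumulative frequencies: 8, 22, 34, 46, 65
n = 65, so the median is the value in position (n+1)/2 = 33.
Position 33 falls at value 4.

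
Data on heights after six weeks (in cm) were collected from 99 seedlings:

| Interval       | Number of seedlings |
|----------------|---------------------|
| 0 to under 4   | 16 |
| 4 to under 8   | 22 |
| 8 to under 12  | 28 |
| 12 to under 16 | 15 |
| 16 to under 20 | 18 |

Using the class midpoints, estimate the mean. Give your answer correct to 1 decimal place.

Midpoints: 2, 6, 10, 14, 18
Σfm = 16×2 + 22×6 + 28×10 + 15×14 + 18×18 = 978
n = Σf = 99
Mean = 978 / 99 = 9.8788

9.9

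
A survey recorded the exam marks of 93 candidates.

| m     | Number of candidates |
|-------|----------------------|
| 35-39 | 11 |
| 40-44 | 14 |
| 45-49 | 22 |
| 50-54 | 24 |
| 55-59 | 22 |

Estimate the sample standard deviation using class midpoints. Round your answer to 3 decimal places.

6.573

Midpoints: 37, 42, 47, 52, 57
n = 93, Σfm = 4531, mean = 48.7204
Σfm² = 224727
Σf(m − x̄)² = Σfm² − (Σfm)²/n = 224727 − 4531²/93 = 3974.7312
Sample variance = 3974.7312 / 92 = 43.2036
Standard deviation = √43.2036 = 6.5729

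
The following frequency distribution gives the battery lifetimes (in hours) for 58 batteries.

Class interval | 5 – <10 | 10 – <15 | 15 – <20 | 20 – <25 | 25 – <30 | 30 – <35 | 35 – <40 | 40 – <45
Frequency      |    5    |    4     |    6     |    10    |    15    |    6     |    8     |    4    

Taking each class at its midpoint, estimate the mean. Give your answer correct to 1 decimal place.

25.8

Midpoints: 7.5, 12.5, 17.5, 22.5, 27.5, 32.5, 37.5, 42.5
Σfm = 5×7.5 + 4×12.5 + 6×17.5 + 10×22.5 + 15×27.5 + 6×32.5 + 8×37.5 + 4×42.5 = 1495
n = Σf = 58
Mean = 1495 / 58 = 25.7759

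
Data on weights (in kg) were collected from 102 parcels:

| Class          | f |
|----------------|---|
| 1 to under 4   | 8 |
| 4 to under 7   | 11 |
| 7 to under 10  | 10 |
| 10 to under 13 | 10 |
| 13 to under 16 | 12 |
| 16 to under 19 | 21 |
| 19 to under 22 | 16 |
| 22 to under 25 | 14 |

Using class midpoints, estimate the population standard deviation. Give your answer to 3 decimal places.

6.562

Midpoints: 2.5, 5.5, 8.5, 11.5, 14.5, 17.5, 20.5, 23.5
n = 102, Σfm = 1479, mean = 14.5000
Σfm² = 25837.5
Σf(m − x̄)² = Σfm² − (Σfm)²/n = 25837.5 − 1479²/102 = 4392.0000
Population variance = 4392.0000 / 102 = 43.0588
Standard deviation = √43.0588 = 6.5619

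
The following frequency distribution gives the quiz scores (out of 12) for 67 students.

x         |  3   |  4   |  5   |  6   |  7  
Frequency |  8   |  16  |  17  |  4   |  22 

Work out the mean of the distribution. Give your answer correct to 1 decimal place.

5.2

Values: 3, 4, 5, 6, 7
Σfx = 8×3 + 16×4 + 17×5 + 4×6 + 22×7 = 351
n = Σf = 67
Mean = 351 / 67 = 5.2388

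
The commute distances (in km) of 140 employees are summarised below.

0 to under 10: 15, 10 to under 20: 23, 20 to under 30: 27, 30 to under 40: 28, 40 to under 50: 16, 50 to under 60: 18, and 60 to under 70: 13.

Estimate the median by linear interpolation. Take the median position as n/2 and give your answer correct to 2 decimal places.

31.79

Cumulative frequencies: 15, 38, 65, 93, 109, 127, 140
n = 140; position = n/2 = 70.
This falls in the class 30 to under 40: L = 30, F = 65, f = 28, h = 10.
Median ≈ 30 + ((70 − 65) / 28) × 10 = 31.7857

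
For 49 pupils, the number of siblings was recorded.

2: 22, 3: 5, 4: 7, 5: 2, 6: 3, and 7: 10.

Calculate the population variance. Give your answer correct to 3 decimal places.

Values: 2, 3, 4, 5, 6, 7
n = 49, Σfx = 185, mean = 3.7755
Σfx² = 893
Σf(x − x̄)² = Σfx² − (Σfx)²/n = 893 − 185²/49 = 194.5306
Population variance = 194.5306 / 49 = 3.9700

3.970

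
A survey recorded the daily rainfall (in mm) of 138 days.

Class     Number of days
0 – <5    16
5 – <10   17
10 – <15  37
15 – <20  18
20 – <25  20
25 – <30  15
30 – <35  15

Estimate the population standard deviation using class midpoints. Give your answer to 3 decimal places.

Midpoints: 2.5, 7.5, 12.5, 17.5, 22.5, 27.5, 32.5
n = 138, Σfm = 2295, mean = 16.6304
Σfm² = 49662.5
Σf(m − x̄)² = Σfm² − (Σfm)²/n = 49662.5 − 2295²/138 = 11495.6522
Population variance = 11495.6522 / 138 = 83.3018
Standard deviation = √83.3018 = 9.1270

9.127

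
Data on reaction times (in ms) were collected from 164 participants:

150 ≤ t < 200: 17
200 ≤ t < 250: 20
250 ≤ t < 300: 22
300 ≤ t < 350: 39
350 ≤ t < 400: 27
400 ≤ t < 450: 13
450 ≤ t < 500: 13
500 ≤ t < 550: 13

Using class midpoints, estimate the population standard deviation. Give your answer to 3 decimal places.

Midpoints: 175, 225, 275, 325, 375, 425, 475, 525
n = 164, Σfm = 54850, mean = 334.4512
Σfm² = 19977500
Σf(m − x̄)² = Σfm² − (Σfm)²/n = 19977500 − 54850²/164 = 1632850.6098
Population variance = 1632850.6098 / 164 = 9956.4062
Standard deviation = √9956.4062 = 99.7818

99.782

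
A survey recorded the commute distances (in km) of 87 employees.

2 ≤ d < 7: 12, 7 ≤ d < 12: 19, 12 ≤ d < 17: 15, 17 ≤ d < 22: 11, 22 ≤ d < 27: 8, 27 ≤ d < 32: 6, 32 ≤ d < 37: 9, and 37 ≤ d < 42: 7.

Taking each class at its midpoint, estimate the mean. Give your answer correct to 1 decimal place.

18.7

Midpoints: 4.5, 9.5, 14.5, 19.5, 24.5, 29.5, 34.5, 39.5
Σfm = 12×4.5 + 19×9.5 + 15×14.5 + 11×19.5 + 8×24.5 + 6×29.5 + 9×34.5 + 7×39.5 = 1626.5
n = Σf = 87
Mean = 1626.5 / 87 = 18.6954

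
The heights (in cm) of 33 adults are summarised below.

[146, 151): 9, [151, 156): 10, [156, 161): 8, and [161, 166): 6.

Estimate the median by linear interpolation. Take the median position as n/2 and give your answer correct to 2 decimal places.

Cumulative frequencies: 9, 19, 27, 33
n = 33; position = n/2 = 16.5.
This falls in the class [151, 156): L = 151, F = 9, f = 10, h = 5.
Median ≈ 151 + ((16.5 − 9) / 10) × 5 = 154.7500

154.75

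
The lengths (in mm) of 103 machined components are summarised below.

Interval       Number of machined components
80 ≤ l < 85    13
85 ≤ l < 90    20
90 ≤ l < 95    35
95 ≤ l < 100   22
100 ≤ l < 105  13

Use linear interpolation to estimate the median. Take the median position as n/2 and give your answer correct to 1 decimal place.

Cumulative frequencies: 13, 33, 68, 90, 103
n = 103; position = n/2 = 51.5.
This falls in the class 90 ≤ l < 95: L = 90, F = 33, f = 35, h = 5.
Median ≈ 90 + ((51.5 − 33) / 35) × 5 = 92.6429

92.6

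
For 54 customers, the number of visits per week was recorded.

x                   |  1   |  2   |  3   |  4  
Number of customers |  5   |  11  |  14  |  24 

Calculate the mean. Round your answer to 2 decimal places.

3.06

Values: 1, 2, 3, 4
Σfx = 5×1 + 11×2 + 14×3 + 24×4 = 165
n = Σf = 54
Mean = 165 / 54 = 3.0556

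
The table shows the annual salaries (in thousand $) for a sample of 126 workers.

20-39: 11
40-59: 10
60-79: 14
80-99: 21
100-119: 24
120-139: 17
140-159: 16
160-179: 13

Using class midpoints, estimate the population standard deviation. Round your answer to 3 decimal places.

41.068

Midpoints: 29.5, 49.5, 69.5, 89.5, 109.5, 129.5, 149.5, 169.5
n = 126, Σfm = 13097, mean = 103.9444
Σfm² = 1573871.5
Σf(m − x̄)² = Σfm² − (Σfm)²/n = 1573871.5 − 13097²/126 = 212511.1111
Population variance = 212511.1111 / 126 = 1686.5961
Standard deviation = √1686.5961 = 41.0682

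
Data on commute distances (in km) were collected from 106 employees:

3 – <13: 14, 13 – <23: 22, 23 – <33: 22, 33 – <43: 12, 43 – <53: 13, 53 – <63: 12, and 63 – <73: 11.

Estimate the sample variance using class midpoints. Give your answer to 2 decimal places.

Midpoints: 8, 18, 28, 38, 48, 58, 68
n = 106, Σfm = 3648, mean = 34.4151
Σfm² = 163784
Σf(m − x̄)² = Σfm² − (Σfm)²/n = 163784 − 3648²/106 = 38237.7358
Sample variance = 38237.7358 / 105 = 364.1689

364.17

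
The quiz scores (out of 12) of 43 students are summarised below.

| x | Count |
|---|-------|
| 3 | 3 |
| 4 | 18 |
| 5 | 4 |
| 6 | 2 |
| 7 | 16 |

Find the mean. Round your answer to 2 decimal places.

Values: 3, 4, 5, 6, 7
Σfx = 3×3 + 18×4 + 4×5 + 2×6 + 16×7 = 225
n = Σf = 43
Mean = 225 / 43 = 5.2326

5.23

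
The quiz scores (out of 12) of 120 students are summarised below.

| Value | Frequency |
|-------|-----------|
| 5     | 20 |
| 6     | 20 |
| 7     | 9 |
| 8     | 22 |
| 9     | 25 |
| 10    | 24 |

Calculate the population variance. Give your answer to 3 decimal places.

Values: 5, 6, 7, 8, 9, 10
n = 120, Σfx = 924, mean = 7.7000
Σfx² = 7494
Σf(x − x̄)² = Σfx² − (Σfx)²/n = 7494 − 924²/120 = 379.2000
Population variance = 379.2000 / 120 = 3.1600

3.160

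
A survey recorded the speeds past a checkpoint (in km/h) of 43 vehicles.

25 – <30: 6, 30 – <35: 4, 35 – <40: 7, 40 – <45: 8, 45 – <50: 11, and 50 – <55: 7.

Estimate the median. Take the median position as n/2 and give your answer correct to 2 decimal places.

Cumulative frequencies: 6, 10, 17, 25, 36, 43
n = 43; position = n/2 = 21.5.
This falls in the class 40 – <45: L = 40, F = 17, f = 8, h = 5.
Median ≈ 40 + ((21.5 − 17) / 8) × 5 = 42.8125

42.81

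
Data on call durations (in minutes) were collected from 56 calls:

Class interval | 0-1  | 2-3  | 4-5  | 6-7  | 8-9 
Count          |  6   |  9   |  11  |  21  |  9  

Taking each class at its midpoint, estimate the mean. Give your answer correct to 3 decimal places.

5.143

Midpoints: 0.5, 2.5, 4.5, 6.5, 8.5
Σfm = 6×0.5 + 9×2.5 + 11×4.5 + 21×6.5 + 9×8.5 = 288
n = Σf = 56
Mean = 288 / 56 = 5.1429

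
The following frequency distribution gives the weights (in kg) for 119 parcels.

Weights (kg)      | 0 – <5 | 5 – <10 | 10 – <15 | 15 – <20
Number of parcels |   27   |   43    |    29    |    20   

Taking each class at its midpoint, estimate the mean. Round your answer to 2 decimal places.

Midpoints: 2.5, 7.5, 12.5, 17.5
Σfm = 27×2.5 + 43×7.5 + 29×12.5 + 20×17.5 = 1102.5
n = Σf = 119
Mean = 1102.5 / 119 = 9.2647

9.26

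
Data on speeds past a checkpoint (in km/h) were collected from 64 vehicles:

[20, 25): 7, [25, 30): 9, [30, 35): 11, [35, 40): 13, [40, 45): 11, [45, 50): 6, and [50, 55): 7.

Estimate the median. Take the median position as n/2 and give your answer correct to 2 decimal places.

36.92

Cumulative frequencies: 7, 16, 27, 40, 51, 57, 64
n = 64; position = n/2 = 32.
This falls in the class [35, 40): L = 35, F = 27, f = 13, h = 5.
Median ≈ 35 + ((32 − 27) / 13) × 5 = 36.9231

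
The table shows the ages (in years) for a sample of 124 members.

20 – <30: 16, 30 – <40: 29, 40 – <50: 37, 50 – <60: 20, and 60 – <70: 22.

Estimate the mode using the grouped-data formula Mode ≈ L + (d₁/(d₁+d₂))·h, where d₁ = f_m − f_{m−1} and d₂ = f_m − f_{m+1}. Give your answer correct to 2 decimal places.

43.20

Modal class: 40 – <50 (highest frequency 37).
d₁ = 37 − 29 = 8, d₂ = 37 − 20 = 17
Mode ≈ 40 + (8/(8+17)) × 10 = 40 + 3.2000 = 43.2000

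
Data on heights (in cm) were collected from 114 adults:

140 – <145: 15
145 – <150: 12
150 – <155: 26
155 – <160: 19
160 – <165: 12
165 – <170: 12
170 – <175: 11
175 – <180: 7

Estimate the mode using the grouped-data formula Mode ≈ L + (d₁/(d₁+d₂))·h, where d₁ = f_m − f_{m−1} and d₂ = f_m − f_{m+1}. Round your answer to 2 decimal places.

153.33

Modal class: 150 – <155 (highest frequency 26).
d₁ = 26 − 12 = 14, d₂ = 26 − 19 = 7
Mode ≈ 150 + (14/(14+7)) × 5 = 150 + 3.3333 = 153.3333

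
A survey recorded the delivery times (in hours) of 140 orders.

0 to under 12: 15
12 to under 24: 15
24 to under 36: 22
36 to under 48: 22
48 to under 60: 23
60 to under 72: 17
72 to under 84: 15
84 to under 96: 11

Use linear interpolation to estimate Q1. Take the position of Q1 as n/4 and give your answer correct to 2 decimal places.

26.73

Cumulative frequencies: 15, 30, 52, 74, 97, 114, 129, 140
n = 140; position = n/4 = 35.
This falls in the class 24 to under 36: L = 24, F = 30, f = 22, h = 12.
Lower quartile ≈ 24 + ((35 − 30) / 22) × 12 = 26.7273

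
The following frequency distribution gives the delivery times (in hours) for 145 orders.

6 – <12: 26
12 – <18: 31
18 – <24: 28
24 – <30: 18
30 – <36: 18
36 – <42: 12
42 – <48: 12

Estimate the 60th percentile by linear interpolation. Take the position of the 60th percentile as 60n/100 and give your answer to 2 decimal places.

Cumulative frequencies: 26, 57, 85, 103, 121, 133, 145
n = 145; position = 60n/100 = 87.
This falls in the class 24 – <30: L = 24, F = 85, f = 18, h = 6.
60th percentile ≈ 24 + ((87 − 85) / 18) × 6 = 24.6667

24.67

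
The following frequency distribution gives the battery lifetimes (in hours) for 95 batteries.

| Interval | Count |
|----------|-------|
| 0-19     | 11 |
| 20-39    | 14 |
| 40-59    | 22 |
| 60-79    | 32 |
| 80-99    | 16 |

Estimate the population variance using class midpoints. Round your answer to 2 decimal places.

Midpoints: 9.5, 29.5, 49.5, 69.5, 89.5
n = 95, Σfm = 5262.5, mean = 55.3947
Σfm² = 349813.75
Σf(m − x̄)² = Σfm² − (Σfm)²/n = 349813.75 − 5262.5²/95 = 58298.9474
Population variance = 58298.9474 / 95 = 613.6731

613.67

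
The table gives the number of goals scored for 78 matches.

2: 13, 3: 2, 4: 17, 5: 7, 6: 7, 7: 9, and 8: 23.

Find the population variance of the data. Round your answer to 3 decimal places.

4.836

Values: 2, 3, 4, 5, 6, 7, 8
n = 78, Σfx = 424, mean = 5.4359
Σfx² = 2682
Σf(x − x̄)² = Σfx² − (Σfx)²/n = 2682 − 424²/78 = 377.1795
Population variance = 377.1795 / 78 = 4.8356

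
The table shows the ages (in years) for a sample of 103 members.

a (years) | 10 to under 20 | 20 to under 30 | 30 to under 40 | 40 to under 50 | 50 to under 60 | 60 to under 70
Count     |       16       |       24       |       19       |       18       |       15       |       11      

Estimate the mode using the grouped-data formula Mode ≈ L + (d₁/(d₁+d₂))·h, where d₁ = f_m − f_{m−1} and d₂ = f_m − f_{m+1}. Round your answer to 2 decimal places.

Modal class: 20 to under 30 (highest frequency 24).
d₁ = 24 − 16 = 8, d₂ = 24 − 19 = 5
Mode ≈ 20 + (8/(8+5)) × 10 = 20 + 6.1538 = 26.1538

26.15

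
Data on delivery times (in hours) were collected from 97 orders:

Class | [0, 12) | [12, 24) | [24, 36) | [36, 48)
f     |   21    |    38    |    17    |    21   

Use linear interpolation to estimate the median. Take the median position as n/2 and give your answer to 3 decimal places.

Cumulative frequencies: 21, 59, 76, 97
n = 97; position = n/2 = 48.5.
This falls in the class [12, 24): L = 12, F = 21, f = 38, h = 12.
Median ≈ 12 + ((48.5 − 21) / 38) × 12 = 20.6842

20.684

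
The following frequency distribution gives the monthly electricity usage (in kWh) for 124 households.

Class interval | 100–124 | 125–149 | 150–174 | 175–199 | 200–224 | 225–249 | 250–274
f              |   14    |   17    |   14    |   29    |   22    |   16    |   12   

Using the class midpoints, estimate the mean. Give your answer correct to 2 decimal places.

187.00

Midpoints: 112, 137, 162, 187, 212, 237, 262
Σfm = 14×112 + 17×137 + 14×162 + 29×187 + 22×212 + 16×237 + 12×262 = 23188
n = Σf = 124
Mean = 23188 / 124 = 187.0000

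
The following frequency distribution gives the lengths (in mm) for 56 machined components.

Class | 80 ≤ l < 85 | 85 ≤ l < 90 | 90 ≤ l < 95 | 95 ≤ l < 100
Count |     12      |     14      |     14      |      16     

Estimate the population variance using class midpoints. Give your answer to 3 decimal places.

Midpoints: 82.5, 87.5, 92.5, 97.5
n = 56, Σfm = 5070, mean = 90.5357
Σfm² = 460750
Σf(m − x̄)² = Σfm² − (Σfm)²/n = 460750 − 5070²/56 = 1733.9286
Population variance = 1733.9286 / 56 = 30.9630

30.963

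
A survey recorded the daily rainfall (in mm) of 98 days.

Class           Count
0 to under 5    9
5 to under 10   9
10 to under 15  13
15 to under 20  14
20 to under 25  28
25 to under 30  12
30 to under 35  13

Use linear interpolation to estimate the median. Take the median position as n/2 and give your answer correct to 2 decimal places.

Cumulative frequencies: 9, 18, 31, 45, 73, 85, 98
n = 98; position = n/2 = 49.
This falls in the class 20 to under 25: L = 20, F = 45, f = 28, h = 5.
Median ≈ 20 + ((49 − 45) / 28) × 5 = 20.7143

20.71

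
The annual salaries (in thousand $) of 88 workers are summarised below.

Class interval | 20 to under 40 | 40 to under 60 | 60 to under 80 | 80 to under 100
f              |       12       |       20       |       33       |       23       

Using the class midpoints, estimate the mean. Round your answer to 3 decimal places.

65.227

Midpoints: 30, 50, 70, 90
Σfm = 12×30 + 20×50 + 33×70 + 23×90 = 5740
n = Σf = 88
Mean = 5740 / 88 = 65.2273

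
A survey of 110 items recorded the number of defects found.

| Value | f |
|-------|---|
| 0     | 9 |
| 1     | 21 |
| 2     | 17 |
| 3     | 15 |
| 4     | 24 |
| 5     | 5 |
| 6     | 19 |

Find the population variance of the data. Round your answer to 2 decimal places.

Values: 0, 1, 2, 3, 4, 5, 6
n = 110, Σfx = 335, mean = 3.0455
Σfx² = 1417
Σf(x − x̄)² = Σfx² − (Σfx)²/n = 1417 − 335²/110 = 396.7727
Population variance = 396.7727 / 110 = 3.6070

3.61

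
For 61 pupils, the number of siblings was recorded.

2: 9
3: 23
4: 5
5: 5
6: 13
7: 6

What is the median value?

3

Cumulative frequencies: 9, 32, 37, 42, 55, 61
n = 61, so the median is the value in position (n+1)/2 = 31.
Position 31 falls at value 3.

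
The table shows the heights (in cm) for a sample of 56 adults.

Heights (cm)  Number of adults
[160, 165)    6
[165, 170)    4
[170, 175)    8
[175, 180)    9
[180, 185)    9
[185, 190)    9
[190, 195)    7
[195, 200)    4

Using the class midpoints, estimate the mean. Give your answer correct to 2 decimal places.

Midpoints: 162.5, 167.5, 172.5, 177.5, 182.5, 187.5, 192.5, 197.5
Σfm = 6×162.5 + 4×167.5 + 8×172.5 + 9×177.5 + 9×182.5 + 9×187.5 + 7×192.5 + 4×197.5 = 10090
n = Σf = 56
Mean = 10090 / 56 = 180.1786

180.18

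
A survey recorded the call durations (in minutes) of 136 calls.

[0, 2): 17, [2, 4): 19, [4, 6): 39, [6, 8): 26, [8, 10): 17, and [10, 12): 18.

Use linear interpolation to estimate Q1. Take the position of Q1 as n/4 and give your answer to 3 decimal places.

Cumulative frequencies: 17, 36, 75, 101, 118, 136
n = 136; position = n/4 = 34.
This falls in the class [2, 4): L = 2, F = 17, f = 19, h = 2.
Lower quartile ≈ 2 + ((34 − 17) / 19) × 2 = 3.7895

3.789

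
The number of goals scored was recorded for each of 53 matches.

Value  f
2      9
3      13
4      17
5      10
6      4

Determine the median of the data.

Cumulative frequencies: 9, 22, 39, 49, 53
n = 53, so the median is the value in position (n+1)/2 = 27.
Position 27 falls at value 4.

4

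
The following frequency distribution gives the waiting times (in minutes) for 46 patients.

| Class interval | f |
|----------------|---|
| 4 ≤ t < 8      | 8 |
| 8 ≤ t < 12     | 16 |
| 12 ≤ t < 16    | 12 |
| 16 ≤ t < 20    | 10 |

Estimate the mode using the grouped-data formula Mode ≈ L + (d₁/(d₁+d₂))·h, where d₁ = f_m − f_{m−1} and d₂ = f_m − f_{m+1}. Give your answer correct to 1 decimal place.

10.7

Modal class: 8 ≤ t < 12 (highest frequency 16).
d₁ = 16 − 8 = 8, d₂ = 16 − 12 = 4
Mode ≈ 8 + (8/(8+4)) × 4 = 8 + 2.6667 = 10.6667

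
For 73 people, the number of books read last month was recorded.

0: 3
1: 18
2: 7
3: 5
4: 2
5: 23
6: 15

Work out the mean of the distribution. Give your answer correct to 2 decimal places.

Values: 0, 1, 2, 3, 4, 5, 6
Σfx = 3×0 + 18×1 + 7×2 + 5×3 + 2×4 + 23×5 + 15×6 = 260
n = Σf = 73
Mean = 260 / 73 = 3.5616

3.56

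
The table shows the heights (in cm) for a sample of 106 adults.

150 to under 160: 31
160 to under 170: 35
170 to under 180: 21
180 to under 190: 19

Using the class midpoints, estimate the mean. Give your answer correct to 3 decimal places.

167.642

Midpoints: 155, 165, 175, 185
Σfm = 31×155 + 35×165 + 21×175 + 19×185 = 17770
n = Σf = 106
Mean = 17770 / 106 = 167.6415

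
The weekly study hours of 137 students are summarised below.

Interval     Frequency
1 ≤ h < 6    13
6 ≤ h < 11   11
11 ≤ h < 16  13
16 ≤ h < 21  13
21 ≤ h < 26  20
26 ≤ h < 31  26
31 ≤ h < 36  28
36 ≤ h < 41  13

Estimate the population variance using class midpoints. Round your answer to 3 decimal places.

Midpoints: 3.5, 8.5, 13.5, 18.5, 23.5, 28.5, 33.5, 38.5
n = 137, Σfm = 3204.5, mean = 23.3905
Σfm² = 90628.25
Σf(m − x̄)² = Σfm² − (Σfm)²/n = 90628.25 − 3204.5²/137 = 15673.3577
Population variance = 15673.3577 / 137 = 114.4041

114.404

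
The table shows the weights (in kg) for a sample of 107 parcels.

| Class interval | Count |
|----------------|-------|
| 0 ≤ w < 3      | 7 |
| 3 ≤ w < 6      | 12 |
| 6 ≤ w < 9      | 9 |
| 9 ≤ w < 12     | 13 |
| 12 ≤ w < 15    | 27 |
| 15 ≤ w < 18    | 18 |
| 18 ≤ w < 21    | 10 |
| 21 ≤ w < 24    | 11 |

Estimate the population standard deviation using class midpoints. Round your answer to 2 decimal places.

Midpoints: 1.5, 4.5, 7.5, 10.5, 13.5, 16.5, 19.5, 22.5
n = 107, Σfm = 1372.5, mean = 12.8271
Σfm² = 21390.75
Σf(m − x̄)² = Σfm² − (Σfm)²/n = 21390.75 − 1372.5²/107 = 3785.5514
Population variance = 3785.5514 / 107 = 35.3790
Standard deviation = √35.3790 = 5.9480

5.95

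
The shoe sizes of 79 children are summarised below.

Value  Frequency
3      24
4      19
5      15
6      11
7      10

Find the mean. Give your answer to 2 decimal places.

Values: 3, 4, 5, 6, 7
Σfx = 24×3 + 19×4 + 15×5 + 11×6 + 10×7 = 359
n = Σf = 79
Mean = 359 / 79 = 4.5443

4.54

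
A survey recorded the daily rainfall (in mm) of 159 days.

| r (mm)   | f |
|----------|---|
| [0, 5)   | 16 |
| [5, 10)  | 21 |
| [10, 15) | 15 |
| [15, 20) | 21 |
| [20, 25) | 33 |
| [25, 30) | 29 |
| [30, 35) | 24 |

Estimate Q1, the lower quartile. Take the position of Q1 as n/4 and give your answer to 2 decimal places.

Cumulative frequencies: 16, 37, 52, 73, 106, 135, 159
n = 159; position = n/4 = 39.75.
This falls in the class [10, 15): L = 10, F = 37, f = 15, h = 5.
Lower quartile ≈ 10 + ((39.75 − 37) / 15) × 5 = 10.9167

10.92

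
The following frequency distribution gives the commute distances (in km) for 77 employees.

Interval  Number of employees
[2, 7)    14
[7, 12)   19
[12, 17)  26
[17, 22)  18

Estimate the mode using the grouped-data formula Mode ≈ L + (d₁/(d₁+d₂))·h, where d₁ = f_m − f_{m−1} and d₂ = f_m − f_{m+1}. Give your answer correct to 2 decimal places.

Modal class: [12, 17) (highest frequency 26).
d₁ = 26 − 19 = 7, d₂ = 26 − 18 = 8
Mode ≈ 12 + (7/(7+8)) × 5 = 12 + 2.3333 = 14.3333

14.33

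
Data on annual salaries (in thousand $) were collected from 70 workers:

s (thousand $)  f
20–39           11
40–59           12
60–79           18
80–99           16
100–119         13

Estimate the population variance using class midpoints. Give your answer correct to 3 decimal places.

703.347

Midpoints: 29.5, 49.5, 69.5, 89.5, 109.5
n = 70, Σfm = 5025, mean = 71.7857
Σfm² = 409957.5
Σf(m − x̄)² = Σfm² − (Σfm)²/n = 409957.5 − 5025²/70 = 49234.2857
Population variance = 49234.2857 / 70 = 703.3469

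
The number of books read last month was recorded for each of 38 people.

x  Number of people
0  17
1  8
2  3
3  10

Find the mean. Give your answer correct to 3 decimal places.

1.158

Values: 0, 1, 2, 3
Σfx = 17×0 + 8×1 + 3×2 + 10×3 = 44
n = Σf = 38
Mean = 44 / 38 = 1.1579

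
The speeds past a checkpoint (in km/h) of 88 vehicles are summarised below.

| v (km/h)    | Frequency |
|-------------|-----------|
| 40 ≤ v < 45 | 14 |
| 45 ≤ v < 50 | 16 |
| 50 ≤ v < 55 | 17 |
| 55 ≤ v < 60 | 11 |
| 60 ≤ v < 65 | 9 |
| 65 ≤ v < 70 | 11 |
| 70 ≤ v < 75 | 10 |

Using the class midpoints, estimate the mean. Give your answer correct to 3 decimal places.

55.795

Midpoints: 42.5, 47.5, 52.5, 57.5, 62.5, 67.5, 72.5
Σfm = 14×42.5 + 16×47.5 + 17×52.5 + 11×57.5 + 9×62.5 + 11×67.5 + 10×72.5 = 4910
n = Σf = 88
Mean = 4910 / 88 = 55.7955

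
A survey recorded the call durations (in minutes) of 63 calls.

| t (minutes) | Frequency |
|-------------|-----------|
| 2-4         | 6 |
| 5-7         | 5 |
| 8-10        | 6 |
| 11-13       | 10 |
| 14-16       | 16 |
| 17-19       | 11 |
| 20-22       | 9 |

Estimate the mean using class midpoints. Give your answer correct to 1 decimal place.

Midpoints: 3, 6, 9, 12, 15, 18, 21
Σfm = 6×3 + 5×6 + 6×9 + 10×12 + 16×15 + 11×18 + 9×21 = 849
n = Σf = 63
Mean = 849 / 63 = 13.4762

13.5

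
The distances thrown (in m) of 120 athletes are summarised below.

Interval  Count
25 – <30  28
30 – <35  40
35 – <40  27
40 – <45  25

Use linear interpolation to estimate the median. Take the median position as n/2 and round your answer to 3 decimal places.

Cumulative frequencies: 28, 68, 95, 120
n = 120; position = n/2 = 60.
This falls in the class 30 – <35: L = 30, F = 28, f = 40, h = 5.
Median ≈ 30 + ((60 − 28) / 40) × 5 = 34.0000

34.000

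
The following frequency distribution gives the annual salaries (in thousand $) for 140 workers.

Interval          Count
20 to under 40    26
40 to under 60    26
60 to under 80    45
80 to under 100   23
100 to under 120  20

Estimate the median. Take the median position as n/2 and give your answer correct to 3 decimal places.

Cumulative frequencies: 26, 52, 97, 120, 140
n = 140; position = n/2 = 70.
This falls in the class 60 to under 80: L = 60, F = 52, f = 45, h = 20.
Median ≈ 60 + ((70 − 52) / 45) × 20 = 68.0000

68.000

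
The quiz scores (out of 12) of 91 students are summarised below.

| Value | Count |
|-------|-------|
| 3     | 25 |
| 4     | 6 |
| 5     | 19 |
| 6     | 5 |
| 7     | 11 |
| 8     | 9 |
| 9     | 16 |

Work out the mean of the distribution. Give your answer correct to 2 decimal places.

Values: 3, 4, 5, 6, 7, 8, 9
Σfx = 25×3 + 6×4 + 19×5 + 5×6 + 11×7 + 9×8 + 16×9 = 517
n = Σf = 91
Mean = 517 / 91 = 5.6813

5.68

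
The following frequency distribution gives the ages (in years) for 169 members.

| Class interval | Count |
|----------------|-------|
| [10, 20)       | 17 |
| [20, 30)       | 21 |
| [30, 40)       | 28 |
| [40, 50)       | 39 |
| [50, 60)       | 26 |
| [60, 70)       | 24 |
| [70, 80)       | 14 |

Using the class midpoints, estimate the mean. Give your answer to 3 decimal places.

Midpoints: 15, 25, 35, 45, 55, 65, 75
Σfm = 17×15 + 21×25 + 28×35 + 39×45 + 26×55 + 24×65 + 14×75 = 7555
n = Σf = 169
Mean = 7555 / 169 = 44.7041

44.704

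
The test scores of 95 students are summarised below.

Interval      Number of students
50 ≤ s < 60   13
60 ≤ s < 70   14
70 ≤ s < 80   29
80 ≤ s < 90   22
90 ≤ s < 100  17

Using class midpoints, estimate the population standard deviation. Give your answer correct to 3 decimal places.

Midpoints: 55, 65, 75, 85, 95
n = 95, Σfm = 7285, mean = 76.6842
Σfm² = 573975
Σf(m − x̄)² = Σfm² − (Σfm)²/n = 573975 − 7285²/95 = 15330.5263
Population variance = 15330.5263 / 95 = 161.3740
Standard deviation = √161.3740 = 12.7033

12.703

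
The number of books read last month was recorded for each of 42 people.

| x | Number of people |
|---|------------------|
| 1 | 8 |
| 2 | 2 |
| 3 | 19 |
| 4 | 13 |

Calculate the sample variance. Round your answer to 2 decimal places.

1.13

Values: 1, 2, 3, 4
n = 42, Σfx = 121, mean = 2.8810
Σfx² = 395
Σf(x − x̄)² = Σfx² − (Σfx)²/n = 395 − 121²/42 = 46.4048
Sample variance = 46.4048 / 41 = 1.1318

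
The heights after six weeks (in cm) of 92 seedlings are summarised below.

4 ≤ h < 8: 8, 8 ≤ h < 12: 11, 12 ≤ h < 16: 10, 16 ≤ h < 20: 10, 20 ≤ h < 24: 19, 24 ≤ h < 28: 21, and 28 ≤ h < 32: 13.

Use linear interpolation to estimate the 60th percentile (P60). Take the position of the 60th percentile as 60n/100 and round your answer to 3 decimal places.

Cumulative frequencies: 8, 19, 29, 39, 58, 79, 92
n = 92; position = 60n/100 = 55.2.
This falls in the class 20 ≤ h < 24: L = 20, F = 39, f = 19, h = 4.
60th percentile ≈ 20 + ((55.2 − 39) / 19) × 4 = 23.4105

23.411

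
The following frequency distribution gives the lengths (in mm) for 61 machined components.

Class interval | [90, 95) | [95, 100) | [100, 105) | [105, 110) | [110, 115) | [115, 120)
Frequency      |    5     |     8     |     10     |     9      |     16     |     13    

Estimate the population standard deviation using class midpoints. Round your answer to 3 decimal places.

Midpoints: 92.5, 97.5, 102.5, 107.5, 112.5, 117.5
n = 61, Σfm = 6562.5, mean = 107.5820
Σfm² = 709881.25
Σf(m − x̄)² = Σfm² − (Σfm)²/n = 709881.25 − 6562.5²/61 = 3874.5902
Population variance = 3874.5902 / 61 = 63.5179
Standard deviation = √63.5179 = 7.9698

7.970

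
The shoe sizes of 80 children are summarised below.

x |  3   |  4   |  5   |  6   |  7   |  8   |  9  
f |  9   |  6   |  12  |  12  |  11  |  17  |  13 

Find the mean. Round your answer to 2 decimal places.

6.41

Values: 3, 4, 5, 6, 7, 8, 9
Σfx = 9×3 + 6×4 + 12×5 + 12×6 + 11×7 + 17×8 + 13×9 = 513
n = Σf = 80
Mean = 513 / 80 = 6.4125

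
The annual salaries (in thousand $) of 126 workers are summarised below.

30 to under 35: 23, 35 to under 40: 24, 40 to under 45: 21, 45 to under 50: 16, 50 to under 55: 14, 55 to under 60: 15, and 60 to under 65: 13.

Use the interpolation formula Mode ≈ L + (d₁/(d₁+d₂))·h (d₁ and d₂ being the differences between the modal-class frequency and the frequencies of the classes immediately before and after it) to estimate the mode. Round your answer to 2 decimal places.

Modal class: 35 to under 40 (highest frequency 24).
d₁ = 24 − 23 = 1, d₂ = 24 − 21 = 3
Mode ≈ 35 + (1/(1+3)) × 5 = 35 + 1.2500 = 36.2500

36.25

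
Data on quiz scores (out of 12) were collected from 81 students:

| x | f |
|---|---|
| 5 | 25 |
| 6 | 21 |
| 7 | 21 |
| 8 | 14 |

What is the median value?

Cumulative frequencies: 25, 46, 67, 81
n = 81, so the median is the value in position (n+1)/2 = 41.
Position 41 falls at value 6.

6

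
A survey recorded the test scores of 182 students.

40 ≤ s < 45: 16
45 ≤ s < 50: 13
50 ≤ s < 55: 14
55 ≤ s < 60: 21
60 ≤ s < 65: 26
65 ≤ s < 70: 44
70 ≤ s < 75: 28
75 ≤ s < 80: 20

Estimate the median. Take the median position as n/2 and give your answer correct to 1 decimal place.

Cumulative frequencies: 16, 29, 43, 64, 90, 134, 162, 182
n = 182; position = n/2 = 91.
This falls in the class 65 ≤ s < 70: L = 65, F = 90, f = 44, h = 5.
Median ≈ 65 + ((91 − 90) / 44) × 5 = 65.1136

65.1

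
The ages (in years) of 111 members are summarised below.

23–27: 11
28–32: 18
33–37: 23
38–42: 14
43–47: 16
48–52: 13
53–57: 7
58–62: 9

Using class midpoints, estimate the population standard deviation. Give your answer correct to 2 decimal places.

10.27

Midpoints: 25, 30, 35, 40, 45, 50, 55, 60
n = 111, Σfm = 4475, mean = 40.3153
Σfm² = 192125
Σf(m − x̄)² = Σfm² − (Σfm)²/n = 192125 − 4475²/111 = 11713.9640
Population variance = 11713.9640 / 111 = 105.5312
Standard deviation = √105.5312 = 10.2728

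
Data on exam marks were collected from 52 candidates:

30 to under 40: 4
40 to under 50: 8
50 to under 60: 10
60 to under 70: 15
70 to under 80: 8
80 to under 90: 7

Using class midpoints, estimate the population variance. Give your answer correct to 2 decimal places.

209.76

Midpoints: 35, 45, 55, 65, 75, 85
n = 52, Σfm = 3220, mean = 61.9231
Σfm² = 210300
Σf(m − x̄)² = Σfm² − (Σfm)²/n = 210300 − 3220²/52 = 10907.6923
Population variance = 10907.6923 / 52 = 209.7633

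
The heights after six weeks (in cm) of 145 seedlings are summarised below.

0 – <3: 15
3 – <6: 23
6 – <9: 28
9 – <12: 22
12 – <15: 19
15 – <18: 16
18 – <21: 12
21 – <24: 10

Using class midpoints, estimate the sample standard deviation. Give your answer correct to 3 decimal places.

6.152

Midpoints: 1.5, 4.5, 7.5, 10.5, 13.5, 16.5, 19.5, 22.5
n = 145, Σfm = 1546.5, mean = 10.6655
Σfm² = 21944.25
Σf(m − x̄)² = Σfm² − (Σfm)²/n = 21944.25 − 1546.5²/145 = 5450.0276
Sample variance = 5450.0276 / 144 = 37.8474
Standard deviation = √37.8474 = 6.1520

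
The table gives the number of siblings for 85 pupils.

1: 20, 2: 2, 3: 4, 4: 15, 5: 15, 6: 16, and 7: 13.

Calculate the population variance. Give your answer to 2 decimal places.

Values: 1, 2, 3, 4, 5, 6, 7
n = 85, Σfx = 358, mean = 4.2118
Σfx² = 1892
Σf(x − x̄)² = Σfx² − (Σfx)²/n = 1892 − 358²/85 = 384.1882
Population variance = 384.1882 / 85 = 4.5199

4.52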